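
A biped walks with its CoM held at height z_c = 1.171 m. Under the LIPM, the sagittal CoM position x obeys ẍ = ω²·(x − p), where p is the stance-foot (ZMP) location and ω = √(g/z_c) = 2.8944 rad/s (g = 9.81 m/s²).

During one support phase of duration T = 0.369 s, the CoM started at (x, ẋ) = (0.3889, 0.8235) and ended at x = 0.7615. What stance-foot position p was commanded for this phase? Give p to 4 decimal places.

ωT = 2.8944·0.369 = 1.068034; cosh(ωT) = 1.626668, sinh(ωT) = 1.282984
x(T) = p + (x₀−p)·cosh(ωT) + (ẋ₀/ω)·sinh(ωT) ⇒ p·(1 − cosh) = x(T) − x₀·cosh − (ẋ₀/ω)·sinh
numerator   = 0.7615 − (0.3889)·1.626668 − (0.8235/2.8944)·1.282984 = -0.236139
denominator = 1 − 1.626668 = -0.626668
p = -0.236139 / -0.626668 = 0.3768

p = 0.3768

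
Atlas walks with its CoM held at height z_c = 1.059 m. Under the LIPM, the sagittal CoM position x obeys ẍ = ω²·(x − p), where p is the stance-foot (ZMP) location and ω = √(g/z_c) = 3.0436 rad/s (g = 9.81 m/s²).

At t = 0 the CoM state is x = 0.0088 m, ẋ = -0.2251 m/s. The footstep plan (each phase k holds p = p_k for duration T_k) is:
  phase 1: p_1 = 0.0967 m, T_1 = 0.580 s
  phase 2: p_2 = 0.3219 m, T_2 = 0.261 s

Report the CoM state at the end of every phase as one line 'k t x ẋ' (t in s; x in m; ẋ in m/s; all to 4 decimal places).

phase 1: p=0.0967, T=0.580, ωT=1.765288, cosh=3.007196, sinh=2.836059; start (x,ẋ)=(0.008800, -0.225100) → end (x,ẋ)=(-0.377383, -1.435658)
phase 2: p=0.3219, T=0.261, ωT=0.794380, cosh=1.332465, sinh=0.880603; start (x,ẋ)=(-0.377383, -1.435658) → end (x,ẋ)=(-1.025248, -3.787184)

1 0.5800 -0.3774 -1.4357
2 0.8410 -1.0252 -3.7872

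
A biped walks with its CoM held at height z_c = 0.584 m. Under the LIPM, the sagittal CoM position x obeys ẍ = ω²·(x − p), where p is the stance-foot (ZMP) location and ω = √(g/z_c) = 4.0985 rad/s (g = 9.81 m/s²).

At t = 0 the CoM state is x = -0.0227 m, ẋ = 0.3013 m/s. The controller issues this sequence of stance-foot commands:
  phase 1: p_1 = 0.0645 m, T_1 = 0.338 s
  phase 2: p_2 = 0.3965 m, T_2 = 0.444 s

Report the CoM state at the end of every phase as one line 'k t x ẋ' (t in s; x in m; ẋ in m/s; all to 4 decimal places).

phase 1: p=0.0645, T=0.338, ωT=1.385293, cosh=2.123124, sinh=1.872873; start (x,ẋ)=(-0.022700, 0.301300) → end (x,ẋ)=(0.017047, -0.029647)
phase 2: p=0.3965, T=0.444, ωT=1.819734, cosh=3.166143, sinh=3.004074; start (x,ẋ)=(0.017047, -0.029647) → end (x,ẋ)=(-0.826632, -4.765764)

1 0.3380 0.0170 -0.0296
2 0.7820 -0.8266 -4.7658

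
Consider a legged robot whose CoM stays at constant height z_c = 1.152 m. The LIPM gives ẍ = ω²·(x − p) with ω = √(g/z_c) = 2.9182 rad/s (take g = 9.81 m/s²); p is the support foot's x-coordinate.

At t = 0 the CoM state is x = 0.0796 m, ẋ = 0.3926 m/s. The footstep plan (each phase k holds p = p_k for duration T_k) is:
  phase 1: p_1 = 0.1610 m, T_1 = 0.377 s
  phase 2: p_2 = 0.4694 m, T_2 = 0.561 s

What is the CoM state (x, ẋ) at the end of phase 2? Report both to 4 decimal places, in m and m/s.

x = 0.0501, ẋ = -1.0077

phase 1: p=0.1610, T=0.377, ωT=1.100161, cosh=1.668734, sinh=1.335917; start (x,ẋ)=(0.079600, 0.392600) → end (x,ẋ)=(0.204893, 0.337809)
phase 2: p=0.4694, T=0.561, ωT=1.637110, cosh=2.667418, sinh=2.472876; start (x,ẋ)=(0.204893, 0.337809) → end (x,ẋ)=(0.050107, -1.007699)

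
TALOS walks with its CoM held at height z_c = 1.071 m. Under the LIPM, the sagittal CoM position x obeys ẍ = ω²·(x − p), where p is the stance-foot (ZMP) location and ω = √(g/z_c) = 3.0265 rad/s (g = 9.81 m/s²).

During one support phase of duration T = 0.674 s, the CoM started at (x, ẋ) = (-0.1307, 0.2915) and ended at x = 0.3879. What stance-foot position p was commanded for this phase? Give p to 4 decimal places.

p = -0.1838

ωT = 3.0265·0.674 = 2.039861; cosh(ωT) = 3.909794, sinh(ωT) = 3.779747
x(T) = p + (x₀−p)·cosh(ωT) + (ẋ₀/ω)·sinh(ωT) ⇒ p·(1 − cosh) = x(T) − x₀·cosh − (ẋ₀/ω)·sinh
numerator   = 0.3879 − (-0.1307)·3.909794 − (0.2915/3.0265)·3.779747 = 0.534860
denominator = 1 − 3.909794 = -2.909794
p = 0.534860 / -2.909794 = -0.1838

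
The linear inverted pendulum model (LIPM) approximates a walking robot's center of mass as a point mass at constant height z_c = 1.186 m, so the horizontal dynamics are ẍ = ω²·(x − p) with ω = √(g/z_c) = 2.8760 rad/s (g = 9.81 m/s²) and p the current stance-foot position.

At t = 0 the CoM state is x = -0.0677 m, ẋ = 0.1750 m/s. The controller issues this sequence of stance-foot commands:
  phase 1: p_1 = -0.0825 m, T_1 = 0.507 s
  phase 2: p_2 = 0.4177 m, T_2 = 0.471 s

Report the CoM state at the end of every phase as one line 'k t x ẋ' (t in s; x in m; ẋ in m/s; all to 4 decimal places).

phase 1: p=-0.0825, T=0.507, ωT=1.458132, cosh=2.265297, sinh=2.032627; start (x,ẋ)=(-0.067700, 0.175000) → end (x,ẋ)=(0.074708, 0.482945)
phase 2: p=0.4177, T=0.471, ωT=1.354596, cosh=2.066623, sinh=1.808572; start (x,ẋ)=(0.074708, 0.482945) → end (x,ẋ)=(0.012566, -0.785988)

1 0.5070 0.0747 0.4829
2 0.9780 0.0126 -0.7860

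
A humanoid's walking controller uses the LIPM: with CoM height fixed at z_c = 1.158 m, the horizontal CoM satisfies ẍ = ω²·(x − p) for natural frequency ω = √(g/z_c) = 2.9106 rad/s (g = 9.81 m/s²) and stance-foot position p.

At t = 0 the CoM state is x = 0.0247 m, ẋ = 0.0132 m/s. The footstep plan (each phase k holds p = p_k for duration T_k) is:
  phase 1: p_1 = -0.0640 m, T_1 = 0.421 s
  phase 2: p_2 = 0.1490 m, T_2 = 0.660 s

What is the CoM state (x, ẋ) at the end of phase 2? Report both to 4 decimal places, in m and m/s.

x = 0.4920, ẋ = 1.0785

phase 1: p=-0.0640, T=0.421, ωT=1.225363, cosh=1.849526, sinh=1.555875; start (x,ẋ)=(0.024700, 0.013200) → end (x,ẋ)=(0.107109, 0.426094)
phase 2: p=0.1490, T=0.660, ωT=1.920996, cosh=3.487108, sinh=3.340647; start (x,ẋ)=(0.107109, 0.426094) → end (x,ẋ)=(0.491972, 1.078519)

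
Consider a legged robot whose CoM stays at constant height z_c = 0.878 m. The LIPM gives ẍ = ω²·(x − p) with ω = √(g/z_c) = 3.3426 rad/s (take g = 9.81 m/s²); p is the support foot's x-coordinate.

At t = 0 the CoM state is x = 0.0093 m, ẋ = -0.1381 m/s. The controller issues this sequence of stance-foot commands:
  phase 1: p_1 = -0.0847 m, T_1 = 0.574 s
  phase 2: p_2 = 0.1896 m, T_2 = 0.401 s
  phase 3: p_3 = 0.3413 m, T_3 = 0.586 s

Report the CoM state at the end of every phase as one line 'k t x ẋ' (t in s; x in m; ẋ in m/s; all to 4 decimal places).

phase 1: p=-0.0847, T=0.574, ωT=1.918652, cosh=3.479289, sinh=3.332484; start (x,ẋ)=(0.009300, -0.138100) → end (x,ẋ)=(0.104671, 0.566591)
phase 2: p=0.1896, T=0.401, ωT=1.340383, cosh=2.041125, sinh=1.779380; start (x,ẋ)=(0.104671, 0.566591) → end (x,ẋ)=(0.317865, 0.651348)
phase 3: p=0.3413, T=0.586, ωT=1.958764, cosh=3.615794, sinh=3.474761; start (x,ẋ)=(0.317865, 0.651348) → end (x,ẋ)=(0.933666, 2.082951)

1 0.5740 0.1047 0.5666
2 0.9750 0.3179 0.6513
3 1.5610 0.9337 2.0830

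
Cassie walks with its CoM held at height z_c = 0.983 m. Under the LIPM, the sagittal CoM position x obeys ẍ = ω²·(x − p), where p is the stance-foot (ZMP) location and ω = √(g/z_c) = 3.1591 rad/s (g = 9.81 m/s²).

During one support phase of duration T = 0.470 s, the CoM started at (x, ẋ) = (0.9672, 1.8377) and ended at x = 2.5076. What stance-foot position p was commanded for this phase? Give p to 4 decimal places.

ωT = 3.1591·0.470 = 1.484777; cosh(ωT) = 2.320267, sinh(ωT) = 2.093714
x(T) = p + (x₀−p)·cosh(ωT) + (ẋ₀/ω)·sinh(ωT) ⇒ p·(1 − cosh) = x(T) − x₀·cosh − (ẋ₀/ω)·sinh
numerator   = 2.5076 − (0.9672)·2.320267 − (1.8377/3.1591)·2.093714 = -0.954510
denominator = 1 − 2.320267 = -1.320267
p = -0.954510 / -1.320267 = 0.7230

p = 0.7230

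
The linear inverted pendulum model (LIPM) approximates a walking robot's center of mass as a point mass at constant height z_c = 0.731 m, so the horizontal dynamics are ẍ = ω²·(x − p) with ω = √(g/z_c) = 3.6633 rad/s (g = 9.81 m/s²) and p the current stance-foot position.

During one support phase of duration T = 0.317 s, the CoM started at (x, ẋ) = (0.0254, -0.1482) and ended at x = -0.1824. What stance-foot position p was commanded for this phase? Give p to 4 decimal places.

p = 0.2238

ωT = 3.6633·0.317 = 1.161266; cosh(ωT) = 1.753532, sinh(ωT) = 1.440443
x(T) = p + (x₀−p)·cosh(ωT) + (ẋ₀/ω)·sinh(ωT) ⇒ p·(1 − cosh) = x(T) − x₀·cosh − (ẋ₀/ω)·sinh
numerator   = -0.1824 − (0.0254)·1.753532 − (-0.1482/3.6633)·1.440443 = -0.168666
denominator = 1 − 1.753532 = -0.753532
p = -0.168666 / -0.753532 = 0.2238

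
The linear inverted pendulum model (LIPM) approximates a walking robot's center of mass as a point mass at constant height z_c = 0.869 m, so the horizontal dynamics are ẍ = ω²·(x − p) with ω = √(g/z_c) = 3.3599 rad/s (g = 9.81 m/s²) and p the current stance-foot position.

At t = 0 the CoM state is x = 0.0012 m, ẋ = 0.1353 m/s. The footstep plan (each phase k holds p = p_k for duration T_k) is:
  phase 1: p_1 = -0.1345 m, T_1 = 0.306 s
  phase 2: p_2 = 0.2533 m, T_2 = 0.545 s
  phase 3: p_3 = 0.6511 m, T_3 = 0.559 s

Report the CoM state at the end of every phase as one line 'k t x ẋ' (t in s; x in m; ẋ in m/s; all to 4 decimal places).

phase 1: p=-0.1345, T=0.306, ωT=1.028129, cosh=1.576753, sinh=1.219078; start (x,ẋ)=(0.001200, 0.135300) → end (x,ẋ)=(0.128557, 0.769159)
phase 2: p=0.2533, T=0.545, ωT=1.831146, cosh=3.200631, sinh=3.040401; start (x,ẋ)=(0.128557, 0.769159) → end (x,ẋ)=(0.550061, 1.187485)
phase 3: p=0.6511, T=0.559, ωT=1.878184, cosh=3.347241, sinh=3.194374; start (x,ẋ)=(0.550061, 1.187485) → end (x,ẋ)=(1.441880, 2.890364)

1 0.3060 0.1286 0.7692
2 0.8510 0.5501 1.1875
3 1.4100 1.4419 2.8904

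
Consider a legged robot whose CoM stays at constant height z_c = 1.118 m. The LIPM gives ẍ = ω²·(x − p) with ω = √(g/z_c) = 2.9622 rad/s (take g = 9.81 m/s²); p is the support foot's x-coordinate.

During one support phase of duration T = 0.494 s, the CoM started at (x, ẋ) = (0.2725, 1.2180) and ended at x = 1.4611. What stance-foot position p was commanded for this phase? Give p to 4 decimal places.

p = -0.0002

ωT = 2.9622·0.494 = 1.463327; cosh(ωT) = 2.275887, sinh(ωT) = 2.044422
x(T) = p + (x₀−p)·cosh(ωT) + (ẋ₀/ω)·sinh(ωT) ⇒ p·(1 − cosh) = x(T) − x₀·cosh − (ẋ₀/ω)·sinh
numerator   = 1.4611 − (0.2725)·2.275887 − (1.2180/2.9622)·2.044422 = 0.000294
denominator = 1 − 2.275887 = -1.275887
p = 0.000294 / -1.275887 = -0.0002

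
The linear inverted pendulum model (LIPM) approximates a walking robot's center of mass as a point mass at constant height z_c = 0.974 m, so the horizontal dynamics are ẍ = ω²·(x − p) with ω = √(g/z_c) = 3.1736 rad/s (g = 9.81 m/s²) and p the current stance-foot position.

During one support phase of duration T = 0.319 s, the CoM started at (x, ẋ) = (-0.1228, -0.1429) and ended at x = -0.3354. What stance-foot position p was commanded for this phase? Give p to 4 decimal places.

p = 0.1620

ωT = 3.1736·0.319 = 1.012378; cosh(ωT) = 1.557746, sinh(ωT) = 1.194393
x(T) = p + (x₀−p)·cosh(ωT) + (ẋ₀/ω)·sinh(ωT) ⇒ p·(1 − cosh) = x(T) − x₀·cosh − (ẋ₀/ω)·sinh
numerator   = -0.3354 − (-0.1228)·1.557746 − (-0.1429/3.1736)·1.194393 = -0.090328
denominator = 1 − 1.557746 = -0.557746
p = -0.090328 / -0.557746 = 0.1620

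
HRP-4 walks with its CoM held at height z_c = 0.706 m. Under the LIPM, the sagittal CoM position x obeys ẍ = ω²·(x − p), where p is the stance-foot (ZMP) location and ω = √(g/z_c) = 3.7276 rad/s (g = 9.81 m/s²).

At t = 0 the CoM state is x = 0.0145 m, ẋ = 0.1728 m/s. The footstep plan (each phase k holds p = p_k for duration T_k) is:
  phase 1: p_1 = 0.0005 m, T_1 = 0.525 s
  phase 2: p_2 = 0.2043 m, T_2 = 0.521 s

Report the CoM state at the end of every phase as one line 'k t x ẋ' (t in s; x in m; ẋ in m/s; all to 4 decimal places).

phase 1: p=0.0005, T=0.525, ωT=1.956990, cosh=3.609637, sinh=3.468354; start (x,ẋ)=(0.014500, 0.172800) → end (x,ẋ)=(0.211817, 0.804746)
phase 2: p=0.2043, T=0.521, ωT=1.942080, cosh=3.558321, sinh=3.414916; start (x,ẋ)=(0.211817, 0.804746) → end (x,ẋ)=(0.968289, 2.959233)

1 0.5250 0.2118 0.8047
2 1.0460 0.9683 2.9592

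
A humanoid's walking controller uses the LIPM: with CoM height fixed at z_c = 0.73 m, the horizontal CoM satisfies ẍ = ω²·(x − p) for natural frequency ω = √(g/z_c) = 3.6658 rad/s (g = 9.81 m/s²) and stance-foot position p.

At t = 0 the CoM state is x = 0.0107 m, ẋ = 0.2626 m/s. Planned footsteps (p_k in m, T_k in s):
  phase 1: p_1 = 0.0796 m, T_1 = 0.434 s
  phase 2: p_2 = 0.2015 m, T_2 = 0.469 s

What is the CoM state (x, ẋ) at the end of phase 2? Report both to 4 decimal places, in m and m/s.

phase 1: p=0.0796, T=0.434, ωT=1.590957, cosh=2.556088, sinh=2.352357; start (x,ẋ)=(0.010700, 0.262600) → end (x,ẋ)=(0.071997, 0.077085)
phase 2: p=0.2015, T=0.469, ωT=1.719260, cosh=2.879799, sinh=2.700600; start (x,ẋ)=(0.071997, 0.077085) → end (x,ẋ)=(-0.114654, -1.060072)

x = -0.1147, ẋ = -1.0601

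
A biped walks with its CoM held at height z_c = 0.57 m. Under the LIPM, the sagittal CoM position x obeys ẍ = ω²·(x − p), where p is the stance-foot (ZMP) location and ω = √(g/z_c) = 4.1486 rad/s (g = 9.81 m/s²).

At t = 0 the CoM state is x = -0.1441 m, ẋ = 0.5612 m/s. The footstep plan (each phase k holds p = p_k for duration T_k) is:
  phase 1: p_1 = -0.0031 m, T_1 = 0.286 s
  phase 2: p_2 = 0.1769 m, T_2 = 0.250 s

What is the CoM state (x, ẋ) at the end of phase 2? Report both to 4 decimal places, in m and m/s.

phase 1: p=-0.0031, T=0.286, ωT=1.186500, cosh=1.790442, sinh=1.485154; start (x,ẋ)=(-0.144100, 0.561200) → end (x,ẋ)=(-0.054649, 0.136051)
phase 2: p=0.1769, T=0.250, ωT=1.037150, cosh=1.587814, sinh=1.233351; start (x,ẋ)=(-0.054649, 0.136051) → end (x,ẋ)=(-0.150309, -0.968737)

x = -0.1503, ẋ = -0.9687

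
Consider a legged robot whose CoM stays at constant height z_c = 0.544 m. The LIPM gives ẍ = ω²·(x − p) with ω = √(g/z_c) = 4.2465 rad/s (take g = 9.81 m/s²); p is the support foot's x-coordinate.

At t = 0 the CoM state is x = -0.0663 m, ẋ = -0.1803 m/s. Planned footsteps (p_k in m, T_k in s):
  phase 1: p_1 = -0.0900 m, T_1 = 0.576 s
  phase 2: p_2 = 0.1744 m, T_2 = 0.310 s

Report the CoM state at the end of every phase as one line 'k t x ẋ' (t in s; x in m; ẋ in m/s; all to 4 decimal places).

phase 1: p=-0.0900, T=0.576, ωT=2.445984, cosh=5.814271, sinh=5.727630; start (x,ẋ)=(-0.066300, -0.180300) → end (x,ẋ)=(-0.195388, -0.471873)
phase 2: p=0.1744, T=0.310, ωT=1.316415, cosh=1.999060, sinh=1.730965; start (x,ẋ)=(-0.195388, -0.471873) → end (x,ẋ)=(-0.757175, -3.661447)

1 0.5760 -0.1954 -0.4719
2 0.8860 -0.7572 -3.6614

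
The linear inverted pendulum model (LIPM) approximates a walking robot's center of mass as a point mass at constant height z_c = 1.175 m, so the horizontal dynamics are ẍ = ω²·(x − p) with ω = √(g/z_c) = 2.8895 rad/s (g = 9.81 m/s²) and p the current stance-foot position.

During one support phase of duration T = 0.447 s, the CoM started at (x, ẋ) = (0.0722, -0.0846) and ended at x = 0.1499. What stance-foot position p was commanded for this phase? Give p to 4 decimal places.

p = -0.0605

ωT = 2.8895·0.447 = 1.291607; cosh(ωT) = 1.956728, sinh(ωT) = 1.681899
x(T) = p + (x₀−p)·cosh(ωT) + (ẋ₀/ω)·sinh(ωT) ⇒ p·(1 − cosh) = x(T) − x₀·cosh − (ẋ₀/ω)·sinh
numerator   = 0.1499 − (0.0722)·1.956728 − (-0.0846/2.8895)·1.681899 = 0.057868
denominator = 1 − 1.956728 = -0.956728
p = 0.057868 / -0.956728 = -0.0605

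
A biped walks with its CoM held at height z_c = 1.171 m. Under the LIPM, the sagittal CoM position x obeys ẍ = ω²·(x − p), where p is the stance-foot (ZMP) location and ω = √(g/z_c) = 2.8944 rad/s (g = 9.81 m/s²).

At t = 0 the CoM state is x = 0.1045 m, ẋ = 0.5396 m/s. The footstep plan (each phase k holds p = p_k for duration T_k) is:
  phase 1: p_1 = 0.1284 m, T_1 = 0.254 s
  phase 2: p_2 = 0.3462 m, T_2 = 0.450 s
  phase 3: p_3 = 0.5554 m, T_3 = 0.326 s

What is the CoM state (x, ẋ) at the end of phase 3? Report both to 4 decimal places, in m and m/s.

phase 1: p=0.1284, T=0.254, ωT=0.735178, cosh=1.282636, sinh=0.803216; start (x,ẋ)=(0.104500, 0.539600) → end (x,ẋ)=(0.247488, 0.636547)
phase 2: p=0.3462, T=0.450, ωT=1.302480, cosh=1.975132, sinh=1.703276; start (x,ẋ)=(0.247488, 0.636547) → end (x,ẋ)=(0.525821, 0.770617)
phase 3: p=0.5554, T=0.326, ωT=0.943574, cosh=1.479191, sinh=1.089957; start (x,ẋ)=(0.525821, 0.770617) → end (x,ẋ)=(0.801842, 1.046575)

x = 0.8018, ẋ = 1.0466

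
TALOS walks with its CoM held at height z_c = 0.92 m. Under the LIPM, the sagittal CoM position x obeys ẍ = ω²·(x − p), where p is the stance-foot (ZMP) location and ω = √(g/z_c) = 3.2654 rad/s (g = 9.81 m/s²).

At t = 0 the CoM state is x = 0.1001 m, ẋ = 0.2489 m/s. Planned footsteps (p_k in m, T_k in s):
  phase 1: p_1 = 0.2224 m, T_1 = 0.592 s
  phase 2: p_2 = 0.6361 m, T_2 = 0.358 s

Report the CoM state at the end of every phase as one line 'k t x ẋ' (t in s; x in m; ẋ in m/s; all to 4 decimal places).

1 0.5920 0.0488 -0.4730
2 0.9500 -0.6109 -3.6232

phase 1: p=0.2224, T=0.592, ωT=1.933117, cosh=3.527857, sinh=3.383160; start (x,ẋ)=(0.100100, 0.248900) → end (x,ẋ)=(0.048819, -0.473010)
phase 2: p=0.6361, T=0.358, ωT=1.169013, cosh=1.764744, sinh=1.454071; start (x,ẋ)=(0.048819, -0.473010) → end (x,ẋ)=(-0.610930, -3.623223)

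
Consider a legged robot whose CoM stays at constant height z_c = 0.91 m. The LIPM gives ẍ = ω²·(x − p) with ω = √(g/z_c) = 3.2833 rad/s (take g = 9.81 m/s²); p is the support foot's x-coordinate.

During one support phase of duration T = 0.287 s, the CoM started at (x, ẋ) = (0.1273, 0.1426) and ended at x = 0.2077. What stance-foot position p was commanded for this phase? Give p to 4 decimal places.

p = 0.0579

ωT = 3.2833·0.287 = 0.942307; cosh(ωT) = 1.477811, sinh(ωT) = 1.088083
x(T) = p + (x₀−p)·cosh(ωT) + (ẋ₀/ω)·sinh(ωT) ⇒ p·(1 − cosh) = x(T) − x₀·cosh − (ẋ₀/ω)·sinh
numerator   = 0.2077 − (0.1273)·1.477811 − (0.1426/3.2833)·1.088083 = -0.027683
denominator = 1 − 1.477811 = -0.477811
p = -0.027683 / -0.477811 = 0.0579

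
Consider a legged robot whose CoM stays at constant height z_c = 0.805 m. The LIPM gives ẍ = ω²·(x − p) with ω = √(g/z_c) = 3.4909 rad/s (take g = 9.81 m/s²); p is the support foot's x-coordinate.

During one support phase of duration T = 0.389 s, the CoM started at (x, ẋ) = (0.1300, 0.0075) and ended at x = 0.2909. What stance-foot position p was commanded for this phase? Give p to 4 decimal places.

p = -0.0164

ωT = 3.4909·0.389 = 1.357960; cosh(ωT) = 2.072719, sinh(ωT) = 1.815534
x(T) = p + (x₀−p)·cosh(ωT) + (ẋ₀/ω)·sinh(ωT) ⇒ p·(1 − cosh) = x(T) − x₀·cosh − (ẋ₀/ω)·sinh
numerator   = 0.2909 − (0.1300)·2.072719 − (0.0075/3.4909)·1.815534 = 0.017546
denominator = 1 − 2.072719 = -1.072719
p = 0.017546 / -1.072719 = -0.0164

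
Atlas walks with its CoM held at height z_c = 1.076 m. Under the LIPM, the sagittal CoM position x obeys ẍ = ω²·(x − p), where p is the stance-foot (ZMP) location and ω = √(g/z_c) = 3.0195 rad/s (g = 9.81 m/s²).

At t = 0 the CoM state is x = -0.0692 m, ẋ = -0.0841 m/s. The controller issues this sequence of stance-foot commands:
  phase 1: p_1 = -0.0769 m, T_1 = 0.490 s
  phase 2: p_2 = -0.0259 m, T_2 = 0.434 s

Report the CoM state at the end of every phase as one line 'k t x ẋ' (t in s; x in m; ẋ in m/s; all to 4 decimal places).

1 0.4900 -0.1171 -0.1458
2 0.9240 -0.2903 -0.7634

phase 1: p=-0.0769, T=0.490, ωT=1.479555, cosh=2.309365, sinh=2.081626; start (x,ẋ)=(-0.069200, -0.084100) → end (x,ẋ)=(-0.117096, -0.145819)
phase 2: p=-0.0259, T=0.434, ωT=1.310463, cosh=1.988793, sinh=1.719097; start (x,ẋ)=(-0.117096, -0.145819) → end (x,ẋ)=(-0.290290, -0.763386)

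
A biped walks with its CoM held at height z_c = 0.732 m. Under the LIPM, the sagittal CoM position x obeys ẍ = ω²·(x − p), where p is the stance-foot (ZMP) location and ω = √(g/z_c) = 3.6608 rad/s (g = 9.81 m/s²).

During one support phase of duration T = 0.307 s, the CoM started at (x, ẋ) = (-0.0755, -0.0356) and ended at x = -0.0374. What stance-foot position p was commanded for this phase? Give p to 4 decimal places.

p = -0.1490

ωT = 3.6608·0.307 = 1.123866; cosh(ωT) = 1.700873, sinh(ωT) = 1.375852
x(T) = p + (x₀−p)·cosh(ωT) + (ẋ₀/ω)·sinh(ωT) ⇒ p·(1 − cosh) = x(T) − x₀·cosh − (ẋ₀/ω)·sinh
numerator   = -0.0374 − (-0.0755)·1.700873 − (-0.0356/3.6608)·1.375852 = 0.104396
denominator = 1 − 1.700873 = -0.700873
p = 0.104396 / -0.700873 = -0.1490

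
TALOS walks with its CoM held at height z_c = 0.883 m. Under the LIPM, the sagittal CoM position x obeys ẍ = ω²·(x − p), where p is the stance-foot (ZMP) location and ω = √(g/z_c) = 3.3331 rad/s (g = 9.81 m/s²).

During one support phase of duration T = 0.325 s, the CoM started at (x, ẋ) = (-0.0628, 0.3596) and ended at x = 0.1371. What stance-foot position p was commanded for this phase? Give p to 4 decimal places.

ωT = 3.3331·0.325 = 1.083257; cosh(ωT) = 1.646389, sinh(ωT) = 1.307898
x(T) = p + (x₀−p)·cosh(ωT) + (ẋ₀/ω)·sinh(ωT) ⇒ p·(1 − cosh) = x(T) − x₀·cosh − (ẋ₀/ω)·sinh
numerator   = 0.1371 − (-0.0628)·1.646389 − (0.3596/3.3331)·1.307898 = 0.099387
denominator = 1 − 1.646389 = -0.646389
p = 0.099387 / -0.646389 = -0.1538

p = -0.1538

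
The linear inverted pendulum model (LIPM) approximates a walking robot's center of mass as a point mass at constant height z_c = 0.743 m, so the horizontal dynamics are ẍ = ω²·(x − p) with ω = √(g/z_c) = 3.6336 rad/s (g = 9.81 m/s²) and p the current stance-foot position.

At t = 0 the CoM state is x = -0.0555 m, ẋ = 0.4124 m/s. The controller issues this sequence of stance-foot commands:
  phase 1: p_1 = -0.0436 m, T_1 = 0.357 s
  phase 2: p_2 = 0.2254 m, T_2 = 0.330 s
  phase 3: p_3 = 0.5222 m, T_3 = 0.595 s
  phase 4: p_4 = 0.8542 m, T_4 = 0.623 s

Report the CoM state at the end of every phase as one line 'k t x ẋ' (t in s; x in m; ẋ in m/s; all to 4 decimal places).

phase 1: p=-0.0436, T=0.357, ωT=1.297195, cosh=1.966158, sinh=1.692861; start (x,ẋ)=(-0.055500, 0.412400) → end (x,ẋ)=(0.125136, 0.737645)
phase 2: p=0.2254, T=0.330, ωT=1.199088, cosh=1.809280, sinh=1.507811; start (x,ẋ)=(0.125136, 0.737645) → end (x,ẋ)=(0.350090, 0.785282)
phase 3: p=0.5222, T=0.595, ωT=2.161992, cosh=4.401762, sinh=4.286666; start (x,ẋ)=(0.350090, 0.785282) → end (x,ẋ)=(0.691033, 0.775833)
phase 4: p=0.8542, T=0.623, ωT=2.263733, cosh=4.861445, sinh=4.757483; start (x,ẋ)=(0.691033, 0.775833) → end (x,ẋ)=(1.076774, 0.951038)

1 0.3570 0.1251 0.7376
2 0.6870 0.3501 0.7853
3 1.2820 0.6910 0.7758
4 1.9050 1.0768 0.9510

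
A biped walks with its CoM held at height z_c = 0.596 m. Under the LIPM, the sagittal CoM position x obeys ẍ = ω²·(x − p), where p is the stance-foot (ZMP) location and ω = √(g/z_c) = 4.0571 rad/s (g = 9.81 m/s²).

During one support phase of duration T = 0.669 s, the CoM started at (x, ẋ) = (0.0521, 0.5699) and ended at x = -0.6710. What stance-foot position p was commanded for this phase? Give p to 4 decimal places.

p = 0.3224

ωT = 4.0571·0.669 = 2.714200; cosh(ωT) = 7.579394, sinh(ωT) = 7.513136
x(T) = p + (x₀−p)·cosh(ωT) + (ẋ₀/ω)·sinh(ωT) ⇒ p·(1 − cosh) = x(T) − x₀·cosh − (ẋ₀/ω)·sinh
numerator   = -0.6710 − (0.0521)·7.579394 − (0.5699/4.0571)·7.513136 = -2.121255
denominator = 1 − 7.579394 = -6.579394
p = -2.121255 / -6.579394 = 0.3224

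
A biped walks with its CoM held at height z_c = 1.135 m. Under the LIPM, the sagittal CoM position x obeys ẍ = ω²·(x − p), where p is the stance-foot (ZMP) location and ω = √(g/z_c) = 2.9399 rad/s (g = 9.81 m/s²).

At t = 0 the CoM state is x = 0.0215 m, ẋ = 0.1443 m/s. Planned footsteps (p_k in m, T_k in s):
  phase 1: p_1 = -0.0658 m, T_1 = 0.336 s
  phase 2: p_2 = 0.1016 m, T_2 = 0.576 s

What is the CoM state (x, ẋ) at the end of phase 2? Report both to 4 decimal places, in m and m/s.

x = 0.6281, ẋ = 1.6308

phase 1: p=-0.0658, T=0.336, ωT=0.987806, cosh=1.528865, sinh=1.156472; start (x,ẋ)=(0.021500, 0.144300) → end (x,ẋ)=(0.124433, 0.517428)
phase 2: p=0.1016, T=0.576, ωT=1.693382, cosh=2.810870, sinh=2.626973; start (x,ẋ)=(0.124433, 0.517428) → end (x,ẋ)=(0.628134, 1.630765)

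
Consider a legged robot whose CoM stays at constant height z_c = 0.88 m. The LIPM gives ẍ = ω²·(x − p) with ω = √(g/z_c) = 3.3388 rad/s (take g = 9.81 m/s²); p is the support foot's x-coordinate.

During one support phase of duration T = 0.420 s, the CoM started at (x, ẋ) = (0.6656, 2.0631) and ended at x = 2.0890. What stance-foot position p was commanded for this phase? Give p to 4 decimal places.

ωT = 3.3388·0.420 = 1.402296; cosh(ωT) = 2.155276, sinh(ωT) = 1.909245
x(T) = p + (x₀−p)·cosh(ωT) + (ẋ₀/ω)·sinh(ωT) ⇒ p·(1 − cosh) = x(T) − x₀·cosh − (ẋ₀/ω)·sinh
numerator   = 2.0890 − (0.6656)·2.155276 − (2.0631/3.3388)·1.909245 = -0.525306
denominator = 1 − 2.155276 = -1.155276
p = -0.525306 / -1.155276 = 0.4547

p = 0.4547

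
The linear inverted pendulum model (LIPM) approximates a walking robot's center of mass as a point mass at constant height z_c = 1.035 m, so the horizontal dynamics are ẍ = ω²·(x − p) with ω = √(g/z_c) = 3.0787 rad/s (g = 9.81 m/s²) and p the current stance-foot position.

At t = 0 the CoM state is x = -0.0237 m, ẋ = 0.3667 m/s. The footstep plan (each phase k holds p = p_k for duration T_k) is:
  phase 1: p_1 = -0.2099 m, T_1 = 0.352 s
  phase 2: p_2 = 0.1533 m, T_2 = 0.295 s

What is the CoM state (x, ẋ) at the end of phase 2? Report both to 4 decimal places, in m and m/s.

phase 1: p=-0.2099, T=0.352, ωT=1.083702, cosh=1.646971, sinh=1.308631; start (x,ẋ)=(-0.023700, 0.366700) → end (x,ẋ)=(0.252635, 1.354122)
phase 2: p=0.1533, T=0.295, ωT=0.908216, cosh=1.441569, sinh=1.038326; start (x,ẋ)=(0.252635, 1.354122) → end (x,ẋ)=(0.753192, 2.269606)

x = 0.7532, ẋ = 2.2696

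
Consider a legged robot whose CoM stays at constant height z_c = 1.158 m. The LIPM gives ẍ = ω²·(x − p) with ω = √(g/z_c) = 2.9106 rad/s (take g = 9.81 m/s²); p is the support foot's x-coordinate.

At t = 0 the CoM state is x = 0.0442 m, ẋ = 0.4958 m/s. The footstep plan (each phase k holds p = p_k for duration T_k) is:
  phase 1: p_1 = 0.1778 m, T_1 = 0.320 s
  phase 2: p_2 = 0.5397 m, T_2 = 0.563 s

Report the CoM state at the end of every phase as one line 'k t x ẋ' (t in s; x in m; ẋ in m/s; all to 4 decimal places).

1 0.3200 0.1645 0.3100
2 0.8830 -0.1986 -1.8766

phase 1: p=0.1778, T=0.320, ωT=0.931392, cosh=1.466022, sinh=1.072017; start (x,ẋ)=(0.044200, 0.495800) → end (x,ẋ)=(0.164550, 0.309993)
phase 2: p=0.5397, T=0.563, ωT=1.638668, cosh=2.671273, sinh=2.477034; start (x,ẋ)=(0.164550, 0.309993) → end (x,ẋ)=(-0.198612, -1.876626)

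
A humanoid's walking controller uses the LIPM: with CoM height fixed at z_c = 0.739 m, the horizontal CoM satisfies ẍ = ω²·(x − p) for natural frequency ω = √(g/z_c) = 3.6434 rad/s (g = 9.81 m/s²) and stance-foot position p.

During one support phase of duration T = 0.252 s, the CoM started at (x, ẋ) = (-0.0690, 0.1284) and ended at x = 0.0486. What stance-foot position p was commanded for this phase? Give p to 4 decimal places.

ωT = 3.6434·0.252 = 0.918137; cosh(ωT) = 1.451941, sinh(ωT) = 1.052679
x(T) = p + (x₀−p)·cosh(ωT) + (ẋ₀/ω)·sinh(ωT) ⇒ p·(1 − cosh) = x(T) − x₀·cosh − (ẋ₀/ω)·sinh
numerator   = 0.0486 − (-0.0690)·1.451941 − (0.1284/3.6434)·1.052679 = 0.111686
denominator = 1 − 1.451941 = -0.451941
p = 0.111686 / -0.451941 = -0.2471

p = -0.2471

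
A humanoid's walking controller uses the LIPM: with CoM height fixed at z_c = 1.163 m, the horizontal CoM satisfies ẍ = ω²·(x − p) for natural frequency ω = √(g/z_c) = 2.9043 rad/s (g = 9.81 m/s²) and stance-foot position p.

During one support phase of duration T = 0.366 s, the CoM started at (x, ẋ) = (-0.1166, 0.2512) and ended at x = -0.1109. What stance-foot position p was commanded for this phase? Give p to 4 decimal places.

ωT = 2.9043·0.366 = 1.062974; cosh(ωT) = 1.620197, sinh(ωT) = 1.274770
x(T) = p + (x₀−p)·cosh(ωT) + (ẋ₀/ω)·sinh(ωT) ⇒ p·(1 − cosh) = x(T) − x₀·cosh − (ẋ₀/ω)·sinh
numerator   = -0.1109 − (-0.1166)·1.620197 − (0.2512/2.9043)·1.274770 = -0.032243
denominator = 1 − 1.620197 = -0.620197
p = -0.032243 / -0.620197 = 0.0520

p = 0.0520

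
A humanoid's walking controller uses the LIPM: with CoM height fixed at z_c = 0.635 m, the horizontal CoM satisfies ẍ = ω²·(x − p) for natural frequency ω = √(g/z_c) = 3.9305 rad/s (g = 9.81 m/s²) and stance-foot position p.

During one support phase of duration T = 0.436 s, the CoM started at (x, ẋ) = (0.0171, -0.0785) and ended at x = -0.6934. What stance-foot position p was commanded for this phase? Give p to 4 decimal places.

ωT = 3.9305·0.436 = 1.713698; cosh(ωT) = 2.864822, sinh(ωT) = 2.684624
x(T) = p + (x₀−p)·cosh(ωT) + (ẋ₀/ω)·sinh(ωT) ⇒ p·(1 − cosh) = x(T) − x₀·cosh − (ẋ₀/ω)·sinh
numerator   = -0.6934 − (0.0171)·2.864822 − (-0.0785/3.9305)·2.684624 = -0.688771
denominator = 1 − 2.864822 = -1.864822
p = -0.688771 / -1.864822 = 0.3693

p = 0.3693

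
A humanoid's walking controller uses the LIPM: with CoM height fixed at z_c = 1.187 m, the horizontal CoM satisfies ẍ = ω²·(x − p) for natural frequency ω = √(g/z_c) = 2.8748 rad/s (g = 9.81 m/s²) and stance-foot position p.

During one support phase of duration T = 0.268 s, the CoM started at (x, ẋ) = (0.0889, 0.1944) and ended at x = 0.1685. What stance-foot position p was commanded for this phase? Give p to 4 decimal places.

p = 0.0177

ωT = 2.8748·0.268 = 0.770446; cosh(ωT) = 1.311769, sinh(ωT) = 0.848962
x(T) = p + (x₀−p)·cosh(ωT) + (ẋ₀/ω)·sinh(ωT) ⇒ p·(1 − cosh) = x(T) − x₀·cosh − (ẋ₀/ω)·sinh
numerator   = 0.1685 − (0.0889)·1.311769 − (0.1944/2.8748)·0.848962 = -0.005525
denominator = 1 − 1.311769 = -0.311769
p = -0.005525 / -0.311769 = 0.0177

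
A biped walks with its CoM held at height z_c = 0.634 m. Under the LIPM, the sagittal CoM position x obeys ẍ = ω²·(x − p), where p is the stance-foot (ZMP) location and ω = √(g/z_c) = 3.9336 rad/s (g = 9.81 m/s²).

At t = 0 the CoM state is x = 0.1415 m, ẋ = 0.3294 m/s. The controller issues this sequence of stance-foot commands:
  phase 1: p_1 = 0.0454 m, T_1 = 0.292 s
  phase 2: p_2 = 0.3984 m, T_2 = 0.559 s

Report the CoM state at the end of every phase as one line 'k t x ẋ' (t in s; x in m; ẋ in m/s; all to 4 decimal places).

phase 1: p=0.0454, T=0.292, ωT=1.148611, cosh=1.735443, sinh=1.418367; start (x,ẋ)=(0.141500, 0.329400) → end (x,ẋ)=(0.330950, 1.107824)
phase 2: p=0.3984, T=0.559, ωT=2.198882, cosh=4.562930, sinh=4.452003; start (x,ẋ)=(0.330950, 1.107824) → end (x,ẋ)=(1.344454, 3.873718)

1 0.2920 0.3310 1.1078
2 0.8510 1.3445 3.8737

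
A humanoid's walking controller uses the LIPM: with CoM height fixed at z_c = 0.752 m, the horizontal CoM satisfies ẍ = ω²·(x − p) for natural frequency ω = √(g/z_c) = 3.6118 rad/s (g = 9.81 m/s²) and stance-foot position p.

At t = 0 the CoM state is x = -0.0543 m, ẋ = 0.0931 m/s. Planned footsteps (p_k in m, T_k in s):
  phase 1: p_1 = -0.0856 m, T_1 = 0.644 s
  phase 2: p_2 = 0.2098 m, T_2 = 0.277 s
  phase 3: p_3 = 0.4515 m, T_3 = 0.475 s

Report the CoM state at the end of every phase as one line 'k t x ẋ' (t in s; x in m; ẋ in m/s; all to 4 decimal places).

phase 1: p=-0.0856, T=0.644, ωT=2.325999, cosh=5.167295, sinh=5.069609; start (x,ẋ)=(-0.054300, 0.093100) → end (x,ẋ)=(0.206814, 1.054191)
phase 2: p=0.2098, T=0.277, ωT=1.000469, cosh=1.543632, sinh=1.175924; start (x,ẋ)=(0.206814, 1.054191) → end (x,ẋ)=(0.548412, 1.614599)
phase 3: p=0.4515, T=0.475, ωT=1.715605, cosh=2.869947, sinh=2.690092; start (x,ẋ)=(0.548412, 1.614599) → end (x,ẋ)=(1.932197, 5.575420)

1 0.6440 0.2068 1.0542
2 0.9210 0.5484 1.6146
3 1.3960 1.9322 5.5754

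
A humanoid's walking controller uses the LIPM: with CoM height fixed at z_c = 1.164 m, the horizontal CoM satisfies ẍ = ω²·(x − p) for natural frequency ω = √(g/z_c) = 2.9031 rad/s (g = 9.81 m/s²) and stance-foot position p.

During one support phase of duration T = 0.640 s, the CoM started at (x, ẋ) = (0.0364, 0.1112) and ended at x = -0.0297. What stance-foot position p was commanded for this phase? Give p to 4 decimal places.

ωT = 2.9031·0.640 = 1.857984; cosh(ωT) = 3.283393, sinh(ωT) = 3.127406
x(T) = p + (x₀−p)·cosh(ωT) + (ẋ₀/ω)·sinh(ωT) ⇒ p·(1 − cosh) = x(T) − x₀·cosh − (ẋ₀/ω)·sinh
numerator   = -0.0297 − (0.0364)·3.283393 − (0.1112/2.9031)·3.127406 = -0.269007
denominator = 1 − 3.283393 = -2.283393
p = -0.269007 / -2.283393 = 0.1178

p = 0.1178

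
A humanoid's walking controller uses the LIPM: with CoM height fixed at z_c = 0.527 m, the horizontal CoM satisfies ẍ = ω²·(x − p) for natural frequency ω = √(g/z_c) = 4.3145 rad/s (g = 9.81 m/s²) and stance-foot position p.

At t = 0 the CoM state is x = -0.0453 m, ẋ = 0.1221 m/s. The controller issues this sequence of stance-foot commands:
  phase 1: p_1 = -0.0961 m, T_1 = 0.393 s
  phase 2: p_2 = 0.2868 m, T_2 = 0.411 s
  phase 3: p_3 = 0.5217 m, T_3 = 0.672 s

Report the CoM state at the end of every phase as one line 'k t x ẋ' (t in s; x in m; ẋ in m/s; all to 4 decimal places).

phase 1: p=-0.0961, T=0.393, ωT=1.695599, cosh=2.816698, sinh=2.633209; start (x,ẋ)=(-0.045300, 0.122100) → end (x,ẋ)=(0.121508, 0.921057)
phase 2: p=0.2868, T=0.411, ωT=1.773259, cosh=3.029900, sinh=2.860121; start (x,ẋ)=(0.121508, 0.921057) → end (x,ẋ)=(0.396558, 0.751005)
phase 3: p=0.5217, T=0.672, ωT=2.899344, cosh=9.108643, sinh=9.053584; start (x,ẋ)=(0.396558, 0.751005) → end (x,ẋ)=(0.957743, 1.952384)

1 0.3930 0.1215 0.9211
2 0.8040 0.3966 0.7510
3 1.4760 0.9577 1.9524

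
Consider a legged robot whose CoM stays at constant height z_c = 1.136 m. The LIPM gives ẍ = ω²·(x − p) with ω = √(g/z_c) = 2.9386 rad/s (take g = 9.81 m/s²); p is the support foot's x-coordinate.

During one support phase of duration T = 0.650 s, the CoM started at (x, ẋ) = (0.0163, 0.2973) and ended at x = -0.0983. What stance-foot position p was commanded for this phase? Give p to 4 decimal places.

p = 0.1994

ωT = 2.9386·0.650 = 1.910090; cosh(ωT) = 3.450882, sinh(ωT) = 3.302815
x(T) = p + (x₀−p)·cosh(ωT) + (ẋ₀/ω)·sinh(ωT) ⇒ p·(1 − cosh) = x(T) − x₀·cosh − (ẋ₀/ω)·sinh
numerator   = -0.0983 − (0.0163)·3.450882 − (0.2973/2.9386)·3.302815 = -0.488697
denominator = 1 − 3.450882 = -2.450882
p = -0.488697 / -2.450882 = 0.1994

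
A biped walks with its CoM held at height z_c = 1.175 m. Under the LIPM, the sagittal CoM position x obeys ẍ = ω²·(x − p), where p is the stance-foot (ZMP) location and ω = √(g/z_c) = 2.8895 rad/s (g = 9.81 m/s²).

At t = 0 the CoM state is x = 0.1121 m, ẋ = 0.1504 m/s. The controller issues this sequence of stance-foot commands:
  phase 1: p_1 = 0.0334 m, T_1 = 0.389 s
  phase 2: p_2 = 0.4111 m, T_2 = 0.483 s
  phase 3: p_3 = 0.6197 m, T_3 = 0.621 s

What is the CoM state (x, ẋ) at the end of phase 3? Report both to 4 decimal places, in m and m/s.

x = 0.2666, ẋ = -0.8762

phase 1: p=0.0334, T=0.389, ωT=1.124016, cosh=1.701079, sinh=1.376107; start (x,ẋ)=(0.112100, 0.150400) → end (x,ẋ)=(0.238902, 0.568774)
phase 2: p=0.4111, T=0.483, ωT=1.395628, cosh=2.142594, sinh=1.894917; start (x,ẋ)=(0.238902, 0.568774) → end (x,ẋ)=(0.415148, 0.275805)
phase 3: p=0.6197, T=0.621, ωT=1.794380, cosh=3.090986, sinh=2.924755; start (x,ẋ)=(0.415148, 0.275805) → end (x,ẋ)=(0.266604, -0.876173)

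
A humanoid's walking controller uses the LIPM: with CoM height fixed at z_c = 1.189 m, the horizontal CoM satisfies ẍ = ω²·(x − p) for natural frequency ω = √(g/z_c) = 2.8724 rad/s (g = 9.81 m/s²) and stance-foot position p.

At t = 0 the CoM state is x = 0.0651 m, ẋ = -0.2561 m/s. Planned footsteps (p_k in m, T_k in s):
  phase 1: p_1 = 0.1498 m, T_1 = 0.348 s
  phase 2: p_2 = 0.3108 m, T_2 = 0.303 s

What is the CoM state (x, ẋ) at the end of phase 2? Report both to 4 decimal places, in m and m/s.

phase 1: p=0.1498, T=0.348, ωT=0.999595, cosh=1.542605, sinh=1.174577; start (x,ẋ)=(0.065100, -0.256100) → end (x,ẋ)=(-0.085583, -0.680827)
phase 2: p=0.3108, T=0.303, ωT=0.870337, cosh=1.403263, sinh=0.984453; start (x,ẋ)=(-0.085583, -0.680827) → end (x,ẋ)=(-0.478768, -2.076247)

x = -0.4788, ẋ = -2.0762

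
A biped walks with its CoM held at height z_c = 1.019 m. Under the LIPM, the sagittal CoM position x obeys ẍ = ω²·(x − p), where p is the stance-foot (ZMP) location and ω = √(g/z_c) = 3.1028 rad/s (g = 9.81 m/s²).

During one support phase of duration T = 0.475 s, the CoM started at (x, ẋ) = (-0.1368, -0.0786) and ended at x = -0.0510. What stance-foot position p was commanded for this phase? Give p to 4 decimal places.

p = -0.2433

ωT = 3.1028·0.475 = 1.473830; cosh(ωT) = 2.297486, sinh(ωT) = 2.068439
x(T) = p + (x₀−p)·cosh(ωT) + (ẋ₀/ω)·sinh(ωT) ⇒ p·(1 − cosh) = x(T) − x₀·cosh − (ẋ₀/ω)·sinh
numerator   = -0.0510 − (-0.1368)·2.297486 − (-0.0786/3.1028)·2.068439 = 0.315694
denominator = 1 − 2.297486 = -1.297486
p = 0.315694 / -1.297486 = -0.2433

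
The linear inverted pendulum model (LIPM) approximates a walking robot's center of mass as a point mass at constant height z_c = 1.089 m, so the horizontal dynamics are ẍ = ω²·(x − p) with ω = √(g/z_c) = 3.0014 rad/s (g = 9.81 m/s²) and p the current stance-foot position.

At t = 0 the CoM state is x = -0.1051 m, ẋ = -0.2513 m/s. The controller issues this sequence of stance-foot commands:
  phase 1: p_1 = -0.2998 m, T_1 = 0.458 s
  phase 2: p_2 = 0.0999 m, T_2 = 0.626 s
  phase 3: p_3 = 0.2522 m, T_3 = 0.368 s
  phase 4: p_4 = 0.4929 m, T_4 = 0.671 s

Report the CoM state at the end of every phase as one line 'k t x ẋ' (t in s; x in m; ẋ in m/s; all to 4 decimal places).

1 0.4580 -0.0452 0.5527
2 1.0840 0.2026 0.4591
3 1.4520 0.3745 0.5686
4 2.1230 0.7386 0.8606

phase 1: p=-0.2998, T=0.458, ωT=1.374641, cosh=2.103294, sinh=1.850364; start (x,ẋ)=(-0.105100, -0.251300) → end (x,ẋ)=(-0.045215, 0.552744)
phase 2: p=0.0999, T=0.626, ωT=1.878876, cosh=3.349454, sinh=3.196692; start (x,ẋ)=(-0.045215, 0.552744) → end (x,ẋ)=(0.202553, 0.459076)
phase 3: p=0.2522, T=0.368, ωT=1.104515, cosh=1.674566, sinh=1.343195; start (x,ẋ)=(0.202553, 0.459076) → end (x,ẋ)=(0.374510, 0.568603)
phase 4: p=0.4929, T=0.671, ωT=2.013939, cosh=3.813119, sinh=3.679657; start (x,ẋ)=(0.374510, 0.568603) → end (x,ẋ)=(0.738559, 0.860632)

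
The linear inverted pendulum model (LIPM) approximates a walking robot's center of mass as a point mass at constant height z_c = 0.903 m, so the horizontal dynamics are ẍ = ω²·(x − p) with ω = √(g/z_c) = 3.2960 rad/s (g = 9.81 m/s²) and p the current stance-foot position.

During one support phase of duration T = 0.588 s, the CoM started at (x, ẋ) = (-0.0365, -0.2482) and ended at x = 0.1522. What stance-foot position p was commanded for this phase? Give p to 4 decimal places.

ωT = 3.2960·0.588 = 1.938048; cosh(ωT) = 3.544583, sinh(ωT) = 3.400598
x(T) = p + (x₀−p)·cosh(ωT) + (ẋ₀/ω)·sinh(ωT) ⇒ p·(1 − cosh) = x(T) − x₀·cosh − (ẋ₀/ω)·sinh
numerator   = 0.1522 − (-0.0365)·3.544583 − (-0.2482/3.2960)·3.400598 = 0.537654
denominator = 1 − 3.544583 = -2.544583
p = 0.537654 / -2.544583 = -0.2113

p = -0.2113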